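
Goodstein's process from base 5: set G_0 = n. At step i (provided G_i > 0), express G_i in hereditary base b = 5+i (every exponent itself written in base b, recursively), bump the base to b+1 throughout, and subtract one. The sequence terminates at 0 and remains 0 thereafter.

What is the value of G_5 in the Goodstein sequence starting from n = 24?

G_0=24  [base 5] 4·5 + 4  →[5↦6]→  4·6 + 4 = 28  −1 ⇒ G_1=27
G_1=27  [base 6] 4·6 + 3  →[6↦7]→  4·7 + 3 = 31  −1 ⇒ G_2=30
G_2=30  [base 7] 4·7 + 2  →[7↦8]→  4·8 + 2 = 34  −1 ⇒ G_3=33
G_3=33  [base 8] 4·8 + 1  →[8↦9]→  4·9 + 1 = 37  −1 ⇒ G_4=36
G_4=36  [base 9] 4·9  →[9↦10]→  4·10 = 40  −1 ⇒ G_5=39

39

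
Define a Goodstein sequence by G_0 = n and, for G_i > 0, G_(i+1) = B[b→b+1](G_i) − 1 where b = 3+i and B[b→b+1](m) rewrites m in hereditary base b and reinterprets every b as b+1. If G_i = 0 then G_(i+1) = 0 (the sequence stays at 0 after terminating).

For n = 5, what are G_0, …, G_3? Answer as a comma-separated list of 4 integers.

5 —HB3→ 3 + 2 —bump→ 4 + 2 = 6 —(−1)→ 5
5 —HB4→ 4 + 1 —bump→ 5 + 1 = 6 —(−1)→ 5
5 —HB5→ 5 —bump→ 6 = 6 —(−1)→ 5

5, 5, 5, 5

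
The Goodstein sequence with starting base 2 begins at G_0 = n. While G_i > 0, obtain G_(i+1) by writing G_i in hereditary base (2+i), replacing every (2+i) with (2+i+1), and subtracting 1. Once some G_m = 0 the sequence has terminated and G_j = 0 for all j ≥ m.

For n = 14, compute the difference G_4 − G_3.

base 2: 14 = 2^(2 + 1) + 2^2 + 2; at 3: 3^(3 + 1) + 3^3 + 3 = 111; next = 110
base 3: 110 = 3^(3 + 1) + 3^3 + 2; at 4: 4^(4 + 1) + 4^4 + 2 = 1282; next = 1281
base 4: 1281 = 4^(4 + 1) + 4^4 + 1; at 5: 5^(5 + 1) + 5^5 + 1 = 18751; next = 18750
base 5: 18750 = 5^(5 + 1) + 5^5; at 6: 6^(6 + 1) + 6^6 = 326592; next = 326591

307841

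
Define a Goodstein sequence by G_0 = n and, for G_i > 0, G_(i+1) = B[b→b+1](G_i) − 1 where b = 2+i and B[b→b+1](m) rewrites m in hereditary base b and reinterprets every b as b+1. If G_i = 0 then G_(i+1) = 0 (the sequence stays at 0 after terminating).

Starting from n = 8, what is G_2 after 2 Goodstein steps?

553

G_0=8  [base 2] 2^(2 + 1)  →[2↦3]→  3^(3 + 1) = 81  −1 ⇒ G_1=80
G_1=80  [base 3] 2·3^3 + 2·3^2 + 2·3 + 2  →[3↦4]→  2·4^4 + 2·4^2 + 2·4 + 2 = 554  −1 ⇒ G_2=553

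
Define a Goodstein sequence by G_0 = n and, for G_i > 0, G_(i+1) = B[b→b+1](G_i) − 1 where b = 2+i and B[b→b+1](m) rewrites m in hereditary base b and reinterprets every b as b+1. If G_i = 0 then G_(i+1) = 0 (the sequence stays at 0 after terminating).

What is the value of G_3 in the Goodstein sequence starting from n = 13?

16092

step 0: 13 = 2^(2 + 1) + 2^2 + 1; sub 3 for 2: 3^(3 + 1) + 3^3 + 1; = 109; G_1 = 109−1 = 108
step 1: 108 = 3^(3 + 1) + 3^3; sub 4 for 3: 4^(4 + 1) + 4^4; = 1280; G_2 = 1280−1 = 1279
step 2: 1279 = 4^(4 + 1) + 3·4^3 + 3·4^2 + 3·4 + 3; sub 5 for 4: 5^(5 + 1) + 3·5^3 + 3·5^2 + 3·5 + 3; = 16093; G_3 = 16093−1 = 16092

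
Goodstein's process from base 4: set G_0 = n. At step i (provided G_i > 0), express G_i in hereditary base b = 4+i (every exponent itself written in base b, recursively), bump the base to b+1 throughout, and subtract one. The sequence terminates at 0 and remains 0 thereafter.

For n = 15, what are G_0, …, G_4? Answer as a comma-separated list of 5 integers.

i=0: 15 = 3·4 + 3 (b=4); 4→5: 3·5 + 3 = 18; 18−1 = 17
i=1: 17 = 3·5 + 2 (b=5); 5→6: 3·6 + 2 = 20; 20−1 = 19
i=2: 19 = 3·6 + 1 (b=6); 6→7: 3·7 + 1 = 22; 22−1 = 21
i=3: 21 = 3·7 (b=7); 7→8: 3·8 = 24; 24−1 = 23

15, 17, 19, 21, 23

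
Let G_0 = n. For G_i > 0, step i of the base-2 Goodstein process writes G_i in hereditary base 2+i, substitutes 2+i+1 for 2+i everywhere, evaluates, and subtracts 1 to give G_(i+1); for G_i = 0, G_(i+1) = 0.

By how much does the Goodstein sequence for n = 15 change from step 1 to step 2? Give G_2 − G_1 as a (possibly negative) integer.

1172

step 0: 15 = 2^(2 + 1) + 2^2 + 2 + 1; sub 3 for 2: 3^(3 + 1) + 3^3 + 3 + 1; = 112; G_1 = 112−1 = 111
step 1: 111 = 3^(3 + 1) + 3^3 + 3; sub 4 for 3: 4^(4 + 1) + 4^4 + 4; = 1284; G_2 = 1284−1 = 1283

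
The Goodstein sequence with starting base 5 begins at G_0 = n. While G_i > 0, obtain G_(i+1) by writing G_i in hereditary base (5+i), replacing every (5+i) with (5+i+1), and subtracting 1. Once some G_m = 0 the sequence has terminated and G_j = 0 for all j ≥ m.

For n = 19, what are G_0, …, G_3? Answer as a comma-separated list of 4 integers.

19, 21, 23, 25

[0] 19 ≡ 3·5 + 4 (base 5). Lift 6: 22. −1: 21.
[1] 21 ≡ 3·6 + 3 (base 6). Lift 7: 24. −1: 23.
[2] 23 ≡ 3·7 + 2 (base 7). Lift 8: 26. −1: 25.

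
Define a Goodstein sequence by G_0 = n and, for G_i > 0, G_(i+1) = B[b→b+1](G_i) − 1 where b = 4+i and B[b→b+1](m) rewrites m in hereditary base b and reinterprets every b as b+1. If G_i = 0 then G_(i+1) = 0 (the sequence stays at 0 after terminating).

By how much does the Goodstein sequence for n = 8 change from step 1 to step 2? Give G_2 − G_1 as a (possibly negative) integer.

0

step 0: 8 = 2·4; sub 5 for 4: 2·5; = 10; G_1 = 10−1 = 9
step 1: 9 = 5 + 4; sub 6 for 5: 6 + 4; = 10; G_2 = 10−1 = 9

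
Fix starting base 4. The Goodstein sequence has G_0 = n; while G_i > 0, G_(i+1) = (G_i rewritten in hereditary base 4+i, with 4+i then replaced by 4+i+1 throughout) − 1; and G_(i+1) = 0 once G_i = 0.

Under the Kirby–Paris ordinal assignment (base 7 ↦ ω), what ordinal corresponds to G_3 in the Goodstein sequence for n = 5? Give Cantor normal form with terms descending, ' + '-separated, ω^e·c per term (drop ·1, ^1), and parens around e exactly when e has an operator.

4

G_0 = 5. HB_4(5) = 4 + 1. Bump = 6. G_1 = 5.
G_1 = 5. HB_5(5) = 5. Bump = 6. G_2 = 5.
G_2 = 5. HB_6(5) = 5. Bump = 5. G_3 = 4.
G_3 = 4. HB_7(4) = 4. Bump = 4. G_4 = 3.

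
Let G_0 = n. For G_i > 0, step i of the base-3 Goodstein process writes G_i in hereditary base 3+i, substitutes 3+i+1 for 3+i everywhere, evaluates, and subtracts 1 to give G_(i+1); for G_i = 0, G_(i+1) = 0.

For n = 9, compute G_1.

15

step 0: 9 = 3^2; sub 4 for 3: 4^2; = 16; G_1 = 16−1 = 15
step 1: 15 = 3·4 + 3; sub 5 for 4: 3·5 + 3; = 18; G_2 = 18−1 = 17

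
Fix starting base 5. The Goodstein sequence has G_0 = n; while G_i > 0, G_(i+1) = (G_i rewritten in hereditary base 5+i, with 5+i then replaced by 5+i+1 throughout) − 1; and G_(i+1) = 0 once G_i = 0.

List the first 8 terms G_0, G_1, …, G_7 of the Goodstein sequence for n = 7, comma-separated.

base 5: 7 = 5 + 2; at 6: 6 + 2 = 8; next = 7
base 6: 7 = 6 + 1; at 7: 7 + 1 = 8; next = 7
base 7: 7 = 7; at 8: 8 = 8; next = 7
base 8: 7 = 7; at 9: 7 = 7; next = 6
base 9: 6 = 6; at 10: 6 = 6; next = 5
base 10: 5 = 5; at 11: 5 = 5; next = 4
base 11: 4 = 4; at 12: 4 = 4; next = 3

7, 7, 7, 7, 6, 5, 4, 3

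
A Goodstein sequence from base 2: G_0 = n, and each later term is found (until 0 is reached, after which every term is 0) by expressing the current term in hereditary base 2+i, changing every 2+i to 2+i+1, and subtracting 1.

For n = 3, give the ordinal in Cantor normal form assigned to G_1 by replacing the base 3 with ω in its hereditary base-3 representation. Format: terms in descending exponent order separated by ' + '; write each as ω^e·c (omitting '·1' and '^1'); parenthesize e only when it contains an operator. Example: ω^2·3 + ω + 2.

ω

[0] 3 ≡ 2 + 1 (base 2). Lift 3: 4. −1: 3.
[1] 3 ≡ 3 (base 3). Lift 4: 4. −1: 3.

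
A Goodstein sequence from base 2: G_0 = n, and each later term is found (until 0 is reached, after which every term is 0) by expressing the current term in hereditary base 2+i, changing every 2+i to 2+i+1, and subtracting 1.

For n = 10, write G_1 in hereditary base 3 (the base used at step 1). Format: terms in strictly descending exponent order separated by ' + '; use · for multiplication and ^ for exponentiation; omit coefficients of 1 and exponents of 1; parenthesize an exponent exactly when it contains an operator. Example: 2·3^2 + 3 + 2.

3^(3 + 1) + 2

G_0=10  [base 2] 2^(2 + 1) + 2  →[2↦3]→  3^(3 + 1) + 3 = 84  −1 ⇒ G_1=83
G_1=83  [base 3] 3^(3 + 1) + 2  →[3↦4]→  4^(4 + 1) + 2 = 1026  −1 ⇒ G_2=1025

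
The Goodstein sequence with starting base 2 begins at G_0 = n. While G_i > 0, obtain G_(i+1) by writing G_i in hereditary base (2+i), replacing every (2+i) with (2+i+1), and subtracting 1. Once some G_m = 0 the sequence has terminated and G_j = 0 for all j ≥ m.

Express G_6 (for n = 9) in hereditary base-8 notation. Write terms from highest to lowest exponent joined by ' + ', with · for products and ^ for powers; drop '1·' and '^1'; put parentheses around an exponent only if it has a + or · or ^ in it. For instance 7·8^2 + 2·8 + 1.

(0) 9|_2 = 2^(2 + 1) + 1 ↦ 3^(3 + 1) + 1|_3 = 82 ⇒ 81
(1) 81|_3 = 3^(3 + 1) ↦ 4^(4 + 1)|_4 = 1024 ⇒ 1023
(2) 1023|_4 = 3·4^4 + 3·4^3 + 3·4^2 + 3·4 + 3 ↦ 3·5^5 + 3·5^3 + 3·5^2 + 3·5 + 3|_5 = 9843 ⇒ 9842
(3) 9842|_5 = 3·5^5 + 3·5^3 + 3·5^2 + 3·5 + 2 ↦ 3·6^6 + 3·6^3 + 3·6^2 + 3·6 + 2|_6 = 140744 ⇒ 140743
(4) 140743|_6 = 3·6^6 + 3·6^3 + 3·6^2 + 3·6 + 1 ↦ 3·7^7 + 3·7^3 + 3·7^2 + 3·7 + 1|_7 = 2471827 ⇒ 2471826
(5) 2471826|_7 = 3·7^7 + 3·7^3 + 3·7^2 + 3·7 ↦ 3·8^8 + 3·8^3 + 3·8^2 + 3·8|_8 = 50333400 ⇒ 50333399
(6) 50333399|_8 = 3·8^8 + 3·8^3 + 3·8^2 + 2·8 + 7 ↦ 3·9^9 + 3·9^3 + 3·9^2 + 2·9 + 7|_9 = 1162263922 ⇒ 1162263921

3·8^8 + 3·8^3 + 3·8^2 + 2·8 + 7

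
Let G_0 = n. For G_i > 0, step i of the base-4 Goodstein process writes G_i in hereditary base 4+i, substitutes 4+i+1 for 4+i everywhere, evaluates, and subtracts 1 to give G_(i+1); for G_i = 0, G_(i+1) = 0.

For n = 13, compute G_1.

15

13 —HB4→ 3·4 + 1 —bump→ 3·5 + 1 = 16 —(−1)→ 15
15 —HB5→ 3·5 —bump→ 3·6 = 18 —(−1)→ 17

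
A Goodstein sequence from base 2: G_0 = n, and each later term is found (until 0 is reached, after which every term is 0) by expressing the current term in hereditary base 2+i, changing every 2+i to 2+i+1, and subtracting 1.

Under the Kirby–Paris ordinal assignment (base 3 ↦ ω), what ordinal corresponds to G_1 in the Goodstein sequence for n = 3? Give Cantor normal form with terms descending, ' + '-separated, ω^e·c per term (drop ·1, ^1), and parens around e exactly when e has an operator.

ω

i=0: 3 = 2 + 1 (b=2); 2→3: 3 + 1 = 4; 4−1 = 3
i=1: 3 = 3 (b=3); 3→4: 4 = 4; 4−1 = 3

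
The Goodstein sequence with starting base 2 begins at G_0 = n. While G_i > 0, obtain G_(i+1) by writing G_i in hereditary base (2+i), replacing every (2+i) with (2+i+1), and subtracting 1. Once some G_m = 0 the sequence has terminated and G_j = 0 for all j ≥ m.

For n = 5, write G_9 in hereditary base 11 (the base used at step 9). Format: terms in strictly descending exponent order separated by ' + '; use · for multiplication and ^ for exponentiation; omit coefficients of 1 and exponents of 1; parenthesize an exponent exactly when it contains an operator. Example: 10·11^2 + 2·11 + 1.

5 —HB2→ 2^2 + 1 —bump→ 3^3 + 1 = 28 —(−1)→ 27
27 —HB3→ 3^3 —bump→ 4^4 = 256 —(−1)→ 255
255 —HB4→ 3·4^3 + 3·4^2 + 3·4 + 3 —bump→ 3·5^3 + 3·5^2 + 3·5 + 3 = 468 —(−1)→ 467
467 —HB5→ 3·5^3 + 3·5^2 + 3·5 + 2 —bump→ 3·6^3 + 3·6^2 + 3·6 + 2 = 776 —(−1)→ 775
775 —HB6→ 3·6^3 + 3·6^2 + 3·6 + 1 —bump→ 3·7^3 + 3·7^2 + 3·7 + 1 = 1198 —(−1)→ 1197
1197 —HB7→ 3·7^3 + 3·7^2 + 3·7 —bump→ 3·8^3 + 3·8^2 + 3·8 = 1752 —(−1)→ 1751
1751 —HB8→ 3·8^3 + 3·8^2 + 2·8 + 7 —bump→ 3·9^3 + 3·9^2 + 2·9 + 7 = 2455 —(−1)→ 2454
2454 —HB9→ 3·9^3 + 3·9^2 + 2·9 + 6 —bump→ 3·10^3 + 3·10^2 + 2·10 + 6 = 3326 —(−1)→ 3325
3325 —HB10→ 3·10^3 + 3·10^2 + 2·10 + 5 —bump→ 3·11^3 + 3·11^2 + 2·11 + 5 = 4383 —(−1)→ 4382

3·11^3 + 3·11^2 + 2·11 + 4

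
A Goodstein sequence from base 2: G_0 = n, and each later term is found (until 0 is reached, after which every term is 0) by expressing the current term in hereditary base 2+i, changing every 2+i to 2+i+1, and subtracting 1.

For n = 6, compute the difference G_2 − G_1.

G_0=6  [base 2] 2^2 + 2  →[2↦3]→  3^3 + 3 = 30  −1 ⇒ G_1=29
G_1=29  [base 3] 3^3 + 2  →[3↦4]→  4^4 + 2 = 258  −1 ⇒ G_2=257

228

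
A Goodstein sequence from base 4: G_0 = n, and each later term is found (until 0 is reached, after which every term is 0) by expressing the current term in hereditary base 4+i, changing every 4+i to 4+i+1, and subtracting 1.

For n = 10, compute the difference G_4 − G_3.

0

G_0=10  [base 4] 2·4 + 2  →[4↦5]→  2·5 + 2 = 12  −1 ⇒ G_1=11
G_1=11  [base 5] 2·5 + 1  →[5↦6]→  2·6 + 1 = 13  −1 ⇒ G_2=12
G_2=12  [base 6] 2·6  →[6↦7]→  2·7 = 14  −1 ⇒ G_3=13
G_3=13  [base 7] 7 + 6  →[7↦8]→  8 + 6 = 14  −1 ⇒ G_4=13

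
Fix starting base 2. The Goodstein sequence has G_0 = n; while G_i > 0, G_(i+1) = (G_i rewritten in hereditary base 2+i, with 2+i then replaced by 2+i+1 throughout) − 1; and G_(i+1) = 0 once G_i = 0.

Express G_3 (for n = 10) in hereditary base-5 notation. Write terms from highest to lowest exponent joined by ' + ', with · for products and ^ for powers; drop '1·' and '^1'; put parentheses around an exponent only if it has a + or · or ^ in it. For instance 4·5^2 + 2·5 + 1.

5^(5 + 1)

G_0 = 10. HB_2(10) = 2^(2 + 1) + 2. Bump = 84. G_1 = 83.
G_1 = 83. HB_3(83) = 3^(3 + 1) + 2. Bump = 1026. G_2 = 1025.
G_2 = 1025. HB_4(1025) = 4^(4 + 1) + 1. Bump = 15626. G_3 = 15625.
G_3 = 15625. HB_5(15625) = 5^(5 + 1). Bump = 279936. G_4 = 279935.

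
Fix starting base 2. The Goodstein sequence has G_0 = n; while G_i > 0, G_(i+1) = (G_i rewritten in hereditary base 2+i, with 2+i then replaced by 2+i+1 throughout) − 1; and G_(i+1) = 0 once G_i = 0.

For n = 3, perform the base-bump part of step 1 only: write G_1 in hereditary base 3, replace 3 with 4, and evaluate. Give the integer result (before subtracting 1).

4

base 2: 3 = 2 + 1; at 3: 3 + 1 = 4; next = 3
base 3: 3 = 3; at 4: 4 = 4; next = 3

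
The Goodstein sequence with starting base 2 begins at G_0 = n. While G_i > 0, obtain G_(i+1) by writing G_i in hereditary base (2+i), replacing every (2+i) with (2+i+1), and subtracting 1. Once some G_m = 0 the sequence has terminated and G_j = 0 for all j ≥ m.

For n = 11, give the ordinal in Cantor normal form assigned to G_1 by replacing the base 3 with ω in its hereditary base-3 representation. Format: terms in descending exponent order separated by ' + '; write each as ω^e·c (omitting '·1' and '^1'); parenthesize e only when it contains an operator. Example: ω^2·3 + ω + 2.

ω^(ω + 1) + ω

11 —HB2→ 2^(2 + 1) + 2 + 1 —bump→ 3^(3 + 1) + 3 + 1 = 85 —(−1)→ 84
84 —HB3→ 3^(3 + 1) + 3 —bump→ 4^(4 + 1) + 4 = 1028 —(−1)→ 1027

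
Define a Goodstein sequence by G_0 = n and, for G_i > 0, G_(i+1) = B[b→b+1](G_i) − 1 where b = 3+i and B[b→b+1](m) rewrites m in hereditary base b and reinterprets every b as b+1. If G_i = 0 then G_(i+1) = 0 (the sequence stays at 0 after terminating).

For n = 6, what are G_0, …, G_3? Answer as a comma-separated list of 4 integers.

6, 7, 7, 7

G_0 = 6. HB_3(6) = 2·3. Bump = 8. G_1 = 7.
G_1 = 7. HB_4(7) = 4 + 3. Bump = 8. G_2 = 7.
G_2 = 7. HB_5(7) = 5 + 2. Bump = 8. G_3 = 7.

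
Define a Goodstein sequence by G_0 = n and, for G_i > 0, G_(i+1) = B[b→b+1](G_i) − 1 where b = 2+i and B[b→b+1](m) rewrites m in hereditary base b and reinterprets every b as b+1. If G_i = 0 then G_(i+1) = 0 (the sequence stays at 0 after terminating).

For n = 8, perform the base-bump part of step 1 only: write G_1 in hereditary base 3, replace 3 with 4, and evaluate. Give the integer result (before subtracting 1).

554

8 —HB2→ 2^(2 + 1) —bump→ 3^(3 + 1) = 81 —(−1)→ 80
80 —HB3→ 2·3^3 + 2·3^2 + 2·3 + 2 —bump→ 2·4^4 + 2·4^2 + 2·4 + 2 = 554 —(−1)→ 553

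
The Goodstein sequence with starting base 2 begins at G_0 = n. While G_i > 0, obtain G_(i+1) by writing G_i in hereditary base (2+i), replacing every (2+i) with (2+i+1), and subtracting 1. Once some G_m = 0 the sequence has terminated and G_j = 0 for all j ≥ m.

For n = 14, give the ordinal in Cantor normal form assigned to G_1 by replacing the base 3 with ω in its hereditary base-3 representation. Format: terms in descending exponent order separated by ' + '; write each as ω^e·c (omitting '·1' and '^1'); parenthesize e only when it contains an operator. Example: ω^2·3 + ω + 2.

ω^(ω + 1) + ω^ω + 2

base 2: 14 = 2^(2 + 1) + 2^2 + 2; at 3: 3^(3 + 1) + 3^3 + 3 = 111; next = 110
base 3: 110 = 3^(3 + 1) + 3^3 + 2; at 4: 4^(4 + 1) + 4^4 + 2 = 1282; next = 1281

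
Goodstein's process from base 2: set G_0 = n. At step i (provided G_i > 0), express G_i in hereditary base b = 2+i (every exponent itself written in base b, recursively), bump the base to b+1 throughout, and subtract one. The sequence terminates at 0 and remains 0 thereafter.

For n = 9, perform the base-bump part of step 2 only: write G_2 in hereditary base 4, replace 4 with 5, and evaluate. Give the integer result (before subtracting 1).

(0) 9|_2 = 2^(2 + 1) + 1 ↦ 3^(3 + 1) + 1|_3 = 82 ⇒ 81
(1) 81|_3 = 3^(3 + 1) ↦ 4^(4 + 1)|_4 = 1024 ⇒ 1023
(2) 1023|_4 = 3·4^4 + 3·4^3 + 3·4^2 + 3·4 + 3 ↦ 3·5^5 + 3·5^3 + 3·5^2 + 3·5 + 3|_5 = 9843 ⇒ 9842

9843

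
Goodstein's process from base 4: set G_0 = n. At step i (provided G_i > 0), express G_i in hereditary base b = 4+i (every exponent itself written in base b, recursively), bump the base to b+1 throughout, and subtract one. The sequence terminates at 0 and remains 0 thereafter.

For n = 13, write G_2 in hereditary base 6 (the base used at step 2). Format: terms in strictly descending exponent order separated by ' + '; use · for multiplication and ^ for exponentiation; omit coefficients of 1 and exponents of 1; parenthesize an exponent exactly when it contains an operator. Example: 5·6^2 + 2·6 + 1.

2·6 + 5

i=0: 13 = 3·4 + 1 (b=4); 4→5: 3·5 + 1 = 16; 16−1 = 15
i=1: 15 = 3·5 (b=5); 5→6: 3·6 = 18; 18−1 = 17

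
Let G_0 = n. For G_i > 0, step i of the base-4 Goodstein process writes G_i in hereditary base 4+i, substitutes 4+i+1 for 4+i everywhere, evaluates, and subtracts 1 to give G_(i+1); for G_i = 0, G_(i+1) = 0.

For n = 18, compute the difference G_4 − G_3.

5

G_0=18  [base 4] 4^2 + 2  →[4↦5]→  5^2 + 2 = 27  −1 ⇒ G_1=26
G_1=26  [base 5] 5^2 + 1  →[5↦6]→  6^2 + 1 = 37  −1 ⇒ G_2=36
G_2=36  [base 6] 6^2  →[6↦7]→  7^2 = 49  −1 ⇒ G_3=48
G_3=48  [base 7] 6·7 + 6  →[7↦8]→  6·8 + 6 = 54  −1 ⇒ G_4=53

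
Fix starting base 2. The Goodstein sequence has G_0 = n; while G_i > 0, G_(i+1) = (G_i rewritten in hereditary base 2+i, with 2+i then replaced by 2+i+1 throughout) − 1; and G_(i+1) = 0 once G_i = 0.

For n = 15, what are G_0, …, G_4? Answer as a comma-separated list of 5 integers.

[0] 15 ≡ 2^(2 + 1) + 2^2 + 2 + 1 (base 2). Lift 3: 112. −1: 111.
[1] 111 ≡ 3^(3 + 1) + 3^3 + 3 (base 3). Lift 4: 1284. −1: 1283.
[2] 1283 ≡ 4^(4 + 1) + 4^4 + 3 (base 4). Lift 5: 18753. −1: 18752.
[3] 18752 ≡ 5^(5 + 1) + 5^5 + 2 (base 5). Lift 6: 326594. −1: 326593.

15, 111, 1283, 18752, 326593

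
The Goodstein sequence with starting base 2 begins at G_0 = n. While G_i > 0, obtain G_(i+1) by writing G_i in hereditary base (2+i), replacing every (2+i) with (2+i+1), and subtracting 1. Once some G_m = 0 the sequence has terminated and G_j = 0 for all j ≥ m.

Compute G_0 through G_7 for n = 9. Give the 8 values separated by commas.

9, 81, 1023, 9842, 140743, 2471826, 50333399, 1162263921

[0] 9 ≡ 2^(2 + 1) + 1 (base 2). Lift 3: 82. −1: 81.
[1] 81 ≡ 3^(3 + 1) (base 3). Lift 4: 1024. −1: 1023.
[2] 1023 ≡ 3·4^4 + 3·4^3 + 3·4^2 + 3·4 + 3 (base 4). Lift 5: 9843. −1: 9842.
[3] 9842 ≡ 3·5^5 + 3·5^3 + 3·5^2 + 3·5 + 2 (base 5). Lift 6: 140744. −1: 140743.
[4] 140743 ≡ 3·6^6 + 3·6^3 + 3·6^2 + 3·6 + 1 (base 6). Lift 7: 2471827. −1: 2471826.
[5] 2471826 ≡ 3·7^7 + 3·7^3 + 3·7^2 + 3·7 (base 7). Lift 8: 50333400. −1: 50333399.
[6] 50333399 ≡ 3·8^8 + 3·8^3 + 3·8^2 + 2·8 + 7 (base 8). Lift 9: 1162263922. −1: 1162263921.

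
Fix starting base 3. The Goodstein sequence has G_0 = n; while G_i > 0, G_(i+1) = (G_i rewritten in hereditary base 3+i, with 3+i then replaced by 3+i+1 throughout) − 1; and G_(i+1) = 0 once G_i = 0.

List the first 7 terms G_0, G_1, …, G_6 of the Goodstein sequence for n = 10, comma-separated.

[0] 10 ≡ 3^2 + 1 (base 3). Lift 4: 17. −1: 16.
[1] 16 ≡ 4^2 (base 4). Lift 5: 25. −1: 24.
[2] 24 ≡ 4·5 + 4 (base 5). Lift 6: 28. −1: 27.
[3] 27 ≡ 4·6 + 3 (base 6). Lift 7: 31. −1: 30.
[4] 30 ≡ 4·7 + 2 (base 7). Lift 8: 34. −1: 33.
[5] 33 ≡ 4·8 + 1 (base 8). Lift 9: 37. −1: 36.

10, 16, 24, 27, 30, 33, 36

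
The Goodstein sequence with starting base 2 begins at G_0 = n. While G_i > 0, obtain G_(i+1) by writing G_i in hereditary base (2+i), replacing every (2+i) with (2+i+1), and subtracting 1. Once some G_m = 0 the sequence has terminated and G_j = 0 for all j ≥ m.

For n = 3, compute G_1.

base 2: 3 = 2 + 1; at 3: 3 + 1 = 4; next = 3
base 3: 3 = 3; at 4: 4 = 4; next = 3

3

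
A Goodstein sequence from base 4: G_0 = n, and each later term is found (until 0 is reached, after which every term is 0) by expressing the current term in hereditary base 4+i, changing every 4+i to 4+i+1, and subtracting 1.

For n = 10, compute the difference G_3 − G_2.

base 4: 10 = 2·4 + 2; at 5: 2·5 + 2 = 12; next = 11
base 5: 11 = 2·5 + 1; at 6: 2·6 + 1 = 13; next = 12
base 6: 12 = 2·6; at 7: 2·7 = 14; next = 13

1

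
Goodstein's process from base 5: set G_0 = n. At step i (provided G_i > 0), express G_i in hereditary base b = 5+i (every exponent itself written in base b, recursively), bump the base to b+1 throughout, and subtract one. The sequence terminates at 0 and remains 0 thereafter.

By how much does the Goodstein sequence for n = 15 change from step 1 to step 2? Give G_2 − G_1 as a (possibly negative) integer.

15 —HB5→ 3·5 —bump→ 3·6 = 18 —(−1)→ 17
17 —HB6→ 2·6 + 5 —bump→ 2·7 + 5 = 19 —(−1)→ 18

1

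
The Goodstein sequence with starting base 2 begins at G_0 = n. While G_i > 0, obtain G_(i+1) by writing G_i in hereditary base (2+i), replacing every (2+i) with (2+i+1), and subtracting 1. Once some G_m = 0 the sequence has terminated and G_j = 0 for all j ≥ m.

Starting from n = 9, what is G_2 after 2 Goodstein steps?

G_0=9  [base 2] 2^(2 + 1) + 1  →[2↦3]→  3^(3 + 1) + 1 = 82  −1 ⇒ G_1=81
G_1=81  [base 3] 3^(3 + 1)  →[3↦4]→  4^(4 + 1) = 1024  −1 ⇒ G_2=1023

1023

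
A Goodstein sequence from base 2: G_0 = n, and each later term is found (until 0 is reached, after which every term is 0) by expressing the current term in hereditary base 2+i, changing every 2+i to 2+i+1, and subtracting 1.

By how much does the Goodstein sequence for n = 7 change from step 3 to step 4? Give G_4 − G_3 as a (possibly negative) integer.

(0) 7|_2 = 2^2 + 2 + 1 ↦ 3^3 + 3 + 1|_3 = 31 ⇒ 30
(1) 30|_3 = 3^3 + 3 ↦ 4^4 + 4|_4 = 260 ⇒ 259
(2) 259|_4 = 4^4 + 3 ↦ 5^5 + 3|_5 = 3128 ⇒ 3127
(3) 3127|_5 = 5^5 + 2 ↦ 6^6 + 2|_6 = 46658 ⇒ 46657

43530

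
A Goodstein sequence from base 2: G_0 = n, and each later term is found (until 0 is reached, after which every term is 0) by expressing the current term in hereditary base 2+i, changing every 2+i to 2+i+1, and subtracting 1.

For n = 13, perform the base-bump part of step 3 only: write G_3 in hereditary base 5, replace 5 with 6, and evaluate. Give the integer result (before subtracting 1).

280712

(0) 13|_2 = 2^(2 + 1) + 2^2 + 1 ↦ 3^(3 + 1) + 3^3 + 1|_3 = 109 ⇒ 108
(1) 108|_3 = 3^(3 + 1) + 3^3 ↦ 4^(4 + 1) + 4^4|_4 = 1280 ⇒ 1279
(2) 1279|_4 = 4^(4 + 1) + 3·4^3 + 3·4^2 + 3·4 + 3 ↦ 5^(5 + 1) + 3·5^3 + 3·5^2 + 3·5 + 3|_5 = 16093 ⇒ 16092
(3) 16092|_5 = 5^(5 + 1) + 3·5^3 + 3·5^2 + 3·5 + 2 ↦ 6^(6 + 1) + 3·6^3 + 3·6^2 + 3·6 + 2|_6 = 280712 ⇒ 280711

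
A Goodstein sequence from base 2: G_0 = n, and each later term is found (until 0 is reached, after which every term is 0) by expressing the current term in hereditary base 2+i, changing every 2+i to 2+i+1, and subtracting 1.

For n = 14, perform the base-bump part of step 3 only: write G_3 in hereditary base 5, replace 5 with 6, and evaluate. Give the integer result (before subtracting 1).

326592

G_0=14  [base 2] 2^(2 + 1) + 2^2 + 2  →[2↦3]→  3^(3 + 1) + 3^3 + 3 = 111  −1 ⇒ G_1=110
G_1=110  [base 3] 3^(3 + 1) + 3^3 + 2  →[3↦4]→  4^(4 + 1) + 4^4 + 2 = 1282  −1 ⇒ G_2=1281
G_2=1281  [base 4] 4^(4 + 1) + 4^4 + 1  →[4↦5]→  5^(5 + 1) + 5^5 + 1 = 18751  −1 ⇒ G_3=18750
G_3=18750  [base 5] 5^(5 + 1) + 5^5  →[5↦6]→  6^(6 + 1) + 6^6 = 326592  −1 ⇒ G_4=326591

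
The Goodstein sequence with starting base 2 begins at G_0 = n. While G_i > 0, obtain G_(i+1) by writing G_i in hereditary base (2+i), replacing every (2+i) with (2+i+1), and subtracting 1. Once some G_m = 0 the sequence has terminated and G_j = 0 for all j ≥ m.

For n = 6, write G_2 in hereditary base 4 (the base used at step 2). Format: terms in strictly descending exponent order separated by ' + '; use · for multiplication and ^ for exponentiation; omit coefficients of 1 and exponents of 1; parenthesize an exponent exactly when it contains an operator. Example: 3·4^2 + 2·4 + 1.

G_0 = 6. HB_2(6) = 2^2 + 2. Bump = 30. G_1 = 29.
G_1 = 29. HB_3(29) = 3^3 + 2. Bump = 258. G_2 = 257.
G_2 = 257. HB_4(257) = 4^4 + 1. Bump = 3126. G_3 = 3125.

4^4 + 1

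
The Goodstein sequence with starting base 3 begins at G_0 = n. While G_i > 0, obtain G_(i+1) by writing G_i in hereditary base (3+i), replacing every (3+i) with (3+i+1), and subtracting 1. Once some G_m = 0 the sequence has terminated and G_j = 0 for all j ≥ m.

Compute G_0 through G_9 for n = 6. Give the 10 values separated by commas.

6, 7, 7, 7, 7, 7, 6, 5, 4, 3

6 —HB3→ 2·3 —bump→ 2·4 = 8 —(−1)→ 7
7 —HB4→ 4 + 3 —bump→ 5 + 3 = 8 —(−1)→ 7
7 —HB5→ 5 + 2 —bump→ 6 + 2 = 8 —(−1)→ 7
7 —HB6→ 6 + 1 —bump→ 7 + 1 = 8 —(−1)→ 7
7 —HB7→ 7 —bump→ 8 = 8 —(−1)→ 7
7 —HB8→ 7 —bump→ 7 = 7 —(−1)→ 6
6 —HB9→ 6 —bump→ 6 = 6 —(−1)→ 5
5 —HB10→ 5 —bump→ 5 = 5 —(−1)→ 4
4 —HB11→ 4 —bump→ 4 = 4 —(−1)→ 3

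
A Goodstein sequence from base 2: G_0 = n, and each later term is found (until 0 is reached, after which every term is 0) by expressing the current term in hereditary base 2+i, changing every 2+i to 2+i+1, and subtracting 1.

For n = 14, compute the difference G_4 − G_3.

i=0: 14 = 2^(2 + 1) + 2^2 + 2 (b=2); 2→3: 3^(3 + 1) + 3^3 + 3 = 111; 111−1 = 110
i=1: 110 = 3^(3 + 1) + 3^3 + 2 (b=3); 3→4: 4^(4 + 1) + 4^4 + 2 = 1282; 1282−1 = 1281
i=2: 1281 = 4^(4 + 1) + 4^4 + 1 (b=4); 4→5: 5^(5 + 1) + 5^5 + 1 = 18751; 18751−1 = 18750
i=3: 18750 = 5^(5 + 1) + 5^5 (b=5); 5→6: 6^(6 + 1) + 6^6 = 326592; 326592−1 = 326591

307841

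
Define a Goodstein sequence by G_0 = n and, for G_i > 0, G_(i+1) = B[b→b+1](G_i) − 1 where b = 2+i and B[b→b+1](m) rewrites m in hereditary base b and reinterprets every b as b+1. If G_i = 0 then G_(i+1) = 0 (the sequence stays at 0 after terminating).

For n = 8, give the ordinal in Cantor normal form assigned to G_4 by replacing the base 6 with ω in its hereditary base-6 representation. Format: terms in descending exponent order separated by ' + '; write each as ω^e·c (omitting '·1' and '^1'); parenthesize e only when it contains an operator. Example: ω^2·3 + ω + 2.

(0) 8|_2 = 2^(2 + 1) ↦ 3^(3 + 1)|_3 = 81 ⇒ 80
(1) 80|_3 = 2·3^3 + 2·3^2 + 2·3 + 2 ↦ 2·4^4 + 2·4^2 + 2·4 + 2|_4 = 554 ⇒ 553
(2) 553|_4 = 2·4^4 + 2·4^2 + 2·4 + 1 ↦ 2·5^5 + 2·5^2 + 2·5 + 1|_5 = 6311 ⇒ 6310
(3) 6310|_5 = 2·5^5 + 2·5^2 + 2·5 ↦ 2·6^6 + 2·6^2 + 2·6|_6 = 93396 ⇒ 93395
(4) 93395|_6 = 2·6^6 + 2·6^2 + 6 + 5 ↦ 2·7^7 + 2·7^2 + 7 + 5|_7 = 1647196 ⇒ 1647195

ω^ω·2 + ω^2·2 + ω + 5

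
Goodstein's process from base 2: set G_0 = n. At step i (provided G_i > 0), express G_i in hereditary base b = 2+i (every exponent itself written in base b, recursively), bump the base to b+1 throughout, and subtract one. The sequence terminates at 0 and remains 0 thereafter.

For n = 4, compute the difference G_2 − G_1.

15

step 0: 4 = 2^2; sub 3 for 2: 3^3; = 27; G_1 = 27−1 = 26
step 1: 26 = 2·3^2 + 2·3 + 2; sub 4 for 3: 2·4^2 + 2·4 + 2; = 42; G_2 = 42−1 = 41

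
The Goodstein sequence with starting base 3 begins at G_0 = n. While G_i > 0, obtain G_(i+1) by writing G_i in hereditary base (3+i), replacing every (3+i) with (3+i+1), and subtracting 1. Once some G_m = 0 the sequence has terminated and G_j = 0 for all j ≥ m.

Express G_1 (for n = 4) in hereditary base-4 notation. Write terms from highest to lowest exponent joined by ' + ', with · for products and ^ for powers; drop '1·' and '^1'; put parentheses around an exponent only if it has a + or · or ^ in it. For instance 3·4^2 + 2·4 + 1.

base 3: 4 = 3 + 1; at 4: 4 + 1 = 5; next = 4
base 4: 4 = 4; at 5: 5 = 5; next = 4

4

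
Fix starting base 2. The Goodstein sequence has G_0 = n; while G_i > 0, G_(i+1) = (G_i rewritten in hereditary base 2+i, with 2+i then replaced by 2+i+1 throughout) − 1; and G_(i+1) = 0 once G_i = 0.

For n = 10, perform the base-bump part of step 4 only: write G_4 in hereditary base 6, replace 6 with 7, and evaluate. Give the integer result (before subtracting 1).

i=0: 10 = 2^(2 + 1) + 2 (b=2); 2→3: 3^(3 + 1) + 3 = 84; 84−1 = 83
i=1: 83 = 3^(3 + 1) + 2 (b=3); 3→4: 4^(4 + 1) + 2 = 1026; 1026−1 = 1025
i=2: 1025 = 4^(4 + 1) + 1 (b=4); 4→5: 5^(5 + 1) + 1 = 15626; 15626−1 = 15625
i=3: 15625 = 5^(5 + 1) (b=5); 5→6: 6^(6 + 1) = 279936; 279936−1 = 279935
i=4: 279935 = 5·6^6 + 5·6^5 + 5·6^4 + 5·6^3 + 5·6^2 + 5·6 + 5 (b=6); 6→7: 5·7^7 + 5·7^5 + 5·7^4 + 5·7^3 + 5·7^2 + 5·7 + 5 = 4215755; 4215755−1 = 4215754

4215755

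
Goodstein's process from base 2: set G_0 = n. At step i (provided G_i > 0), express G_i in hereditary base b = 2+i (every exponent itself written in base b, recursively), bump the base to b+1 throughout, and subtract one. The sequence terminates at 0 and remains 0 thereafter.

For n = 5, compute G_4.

775

i=0: 5 = 2^2 + 1 (b=2); 2→3: 3^3 + 1 = 28; 28−1 = 27
i=1: 27 = 3^3 (b=3); 3→4: 4^4 = 256; 256−1 = 255
i=2: 255 = 3·4^3 + 3·4^2 + 3·4 + 3 (b=4); 4→5: 3·5^3 + 3·5^2 + 3·5 + 3 = 468; 468−1 = 467
i=3: 467 = 3·5^3 + 3·5^2 + 3·5 + 2 (b=5); 5→6: 3·6^3 + 3·6^2 + 3·6 + 2 = 776; 776−1 = 775
i=4: 775 = 3·6^3 + 3·6^2 + 3·6 + 1 (b=6); 6→7: 3·7^3 + 3·7^2 + 3·7 + 1 = 1198; 1198−1 = 1197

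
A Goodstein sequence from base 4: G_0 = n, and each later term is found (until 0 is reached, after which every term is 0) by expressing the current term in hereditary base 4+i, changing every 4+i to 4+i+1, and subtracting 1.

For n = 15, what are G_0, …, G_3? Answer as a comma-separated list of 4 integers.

15, 17, 19, 21

15 —HB4→ 3·4 + 3 —bump→ 3·5 + 3 = 18 —(−1)→ 17
17 —HB5→ 3·5 + 2 —bump→ 3·6 + 2 = 20 —(−1)→ 19
19 —HB6→ 3·6 + 1 —bump→ 3·7 + 1 = 22 —(−1)→ 21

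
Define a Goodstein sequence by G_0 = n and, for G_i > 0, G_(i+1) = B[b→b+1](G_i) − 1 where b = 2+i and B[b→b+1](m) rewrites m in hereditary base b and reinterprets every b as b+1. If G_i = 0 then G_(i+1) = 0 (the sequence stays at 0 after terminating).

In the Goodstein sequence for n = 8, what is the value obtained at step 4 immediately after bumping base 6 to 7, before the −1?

1647196

G_0=8  [base 2] 2^(2 + 1)  →[2↦3]→  3^(3 + 1) = 81  −1 ⇒ G_1=80
G_1=80  [base 3] 2·3^3 + 2·3^2 + 2·3 + 2  →[3↦4]→  2·4^4 + 2·4^2 + 2·4 + 2 = 554  −1 ⇒ G_2=553
G_2=553  [base 4] 2·4^4 + 2·4^2 + 2·4 + 1  →[4↦5]→  2·5^5 + 2·5^2 + 2·5 + 1 = 6311  −1 ⇒ G_3=6310
G_3=6310  [base 5] 2·5^5 + 2·5^2 + 2·5  →[5↦6]→  2·6^6 + 2·6^2 + 2·6 = 93396  −1 ⇒ G_4=93395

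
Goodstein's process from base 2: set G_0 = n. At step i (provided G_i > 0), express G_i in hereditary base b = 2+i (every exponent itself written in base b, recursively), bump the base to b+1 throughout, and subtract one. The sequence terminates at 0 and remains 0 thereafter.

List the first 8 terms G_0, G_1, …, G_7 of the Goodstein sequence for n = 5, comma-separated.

5, 27, 255, 467, 775, 1197, 1751, 2454

[0] 5 ≡ 2^2 + 1 (base 2). Lift 3: 28. −1: 27.
[1] 27 ≡ 3^3 (base 3). Lift 4: 256. −1: 255.
[2] 255 ≡ 3·4^3 + 3·4^2 + 3·4 + 3 (base 4). Lift 5: 468. −1: 467.
[3] 467 ≡ 3·5^3 + 3·5^2 + 3·5 + 2 (base 5). Lift 6: 776. −1: 775.
[4] 775 ≡ 3·6^3 + 3·6^2 + 3·6 + 1 (base 6). Lift 7: 1198. −1: 1197.
[5] 1197 ≡ 3·7^3 + 3·7^2 + 3·7 (base 7). Lift 8: 1752. −1: 1751.
[6] 1751 ≡ 3·8^3 + 3·8^2 + 2·8 + 7 (base 8). Lift 9: 2455. −1: 2454.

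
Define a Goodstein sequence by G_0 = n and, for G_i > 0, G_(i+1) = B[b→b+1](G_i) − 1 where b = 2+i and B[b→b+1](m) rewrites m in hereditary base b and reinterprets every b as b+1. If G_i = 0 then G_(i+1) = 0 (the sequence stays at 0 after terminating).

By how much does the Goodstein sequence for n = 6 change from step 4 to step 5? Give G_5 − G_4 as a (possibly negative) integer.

step 0: 6 = 2^2 + 2; sub 3 for 2: 3^3 + 3; = 30; G_1 = 30−1 = 29
step 1: 29 = 3^3 + 2; sub 4 for 3: 4^4 + 2; = 258; G_2 = 258−1 = 257
step 2: 257 = 4^4 + 1; sub 5 for 4: 5^5 + 1; = 3126; G_3 = 3126−1 = 3125
step 3: 3125 = 5^5; sub 6 for 5: 6^6; = 46656; G_4 = 46656−1 = 46655
step 4: 46655 = 5·6^5 + 5·6^4 + 5·6^3 + 5·6^2 + 5·6 + 5; sub 7 for 6: 5·7^5 + 5·7^4 + 5·7^3 + 5·7^2 + 5·7 + 5; = 98040; G_5 = 98040−1 = 98039

51384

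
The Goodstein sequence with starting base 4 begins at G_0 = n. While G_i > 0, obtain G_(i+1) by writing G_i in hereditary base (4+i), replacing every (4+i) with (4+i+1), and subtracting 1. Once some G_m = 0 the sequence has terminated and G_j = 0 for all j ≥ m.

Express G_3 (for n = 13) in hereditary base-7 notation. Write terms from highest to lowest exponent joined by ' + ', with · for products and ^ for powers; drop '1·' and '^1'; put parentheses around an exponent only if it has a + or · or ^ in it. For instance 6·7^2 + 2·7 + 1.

i=0: 13 = 3·4 + 1 (b=4); 4→5: 3·5 + 1 = 16; 16−1 = 15
i=1: 15 = 3·5 (b=5); 5→6: 3·6 = 18; 18−1 = 17
i=2: 17 = 2·6 + 5 (b=6); 6→7: 2·7 + 5 = 19; 19−1 = 18
i=3: 18 = 2·7 + 4 (b=7); 7→8: 2·8 + 4 = 20; 20−1 = 19

2·7 + 4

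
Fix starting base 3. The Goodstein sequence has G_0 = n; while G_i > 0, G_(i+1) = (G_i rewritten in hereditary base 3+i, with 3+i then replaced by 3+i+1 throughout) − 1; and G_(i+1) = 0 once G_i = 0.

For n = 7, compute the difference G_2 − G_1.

G_0=7  [base 3] 2·3 + 1  →[3↦4]→  2·4 + 1 = 9  −1 ⇒ G_1=8
G_1=8  [base 4] 2·4  →[4↦5]→  2·5 = 10  −1 ⇒ G_2=9

1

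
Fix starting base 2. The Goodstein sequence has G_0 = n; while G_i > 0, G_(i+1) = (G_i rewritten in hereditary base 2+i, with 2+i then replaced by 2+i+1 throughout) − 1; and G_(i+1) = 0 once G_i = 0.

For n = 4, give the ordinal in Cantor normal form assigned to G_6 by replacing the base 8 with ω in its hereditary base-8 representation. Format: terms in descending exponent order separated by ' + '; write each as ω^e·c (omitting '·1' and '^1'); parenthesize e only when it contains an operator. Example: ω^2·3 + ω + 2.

base 2: 4 = 2^2; at 3: 3^3 = 27; next = 26
base 3: 26 = 2·3^2 + 2·3 + 2; at 4: 2·4^2 + 2·4 + 2 = 42; next = 41
base 4: 41 = 2·4^2 + 2·4 + 1; at 5: 2·5^2 + 2·5 + 1 = 61; next = 60
base 5: 60 = 2·5^2 + 2·5; at 6: 2·6^2 + 2·6 = 84; next = 83
base 6: 83 = 2·6^2 + 6 + 5; at 7: 2·7^2 + 7 + 5 = 110; next = 109
base 7: 109 = 2·7^2 + 7 + 4; at 8: 2·8^2 + 8 + 4 = 140; next = 139
base 8: 139 = 2·8^2 + 8 + 3; at 9: 2·9^2 + 9 + 3 = 174; next = 173

ω^2·2 + ω + 3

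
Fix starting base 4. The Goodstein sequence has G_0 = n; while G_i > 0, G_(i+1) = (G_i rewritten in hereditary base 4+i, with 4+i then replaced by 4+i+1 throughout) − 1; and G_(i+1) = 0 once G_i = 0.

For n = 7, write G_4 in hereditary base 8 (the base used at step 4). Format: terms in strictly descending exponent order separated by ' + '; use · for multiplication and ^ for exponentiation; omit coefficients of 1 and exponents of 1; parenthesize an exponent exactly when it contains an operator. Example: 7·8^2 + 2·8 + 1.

7

i=0: 7 = 4 + 3 (b=4); 4→5: 5 + 3 = 8; 8−1 = 7
i=1: 7 = 5 + 2 (b=5); 5→6: 6 + 2 = 8; 8−1 = 7
i=2: 7 = 6 + 1 (b=6); 6→7: 7 + 1 = 8; 8−1 = 7
i=3: 7 = 7 (b=7); 7→8: 8 = 8; 8−1 = 7
i=4: 7 = 7 (b=8); 8→9: 7 = 7; 7−1 = 6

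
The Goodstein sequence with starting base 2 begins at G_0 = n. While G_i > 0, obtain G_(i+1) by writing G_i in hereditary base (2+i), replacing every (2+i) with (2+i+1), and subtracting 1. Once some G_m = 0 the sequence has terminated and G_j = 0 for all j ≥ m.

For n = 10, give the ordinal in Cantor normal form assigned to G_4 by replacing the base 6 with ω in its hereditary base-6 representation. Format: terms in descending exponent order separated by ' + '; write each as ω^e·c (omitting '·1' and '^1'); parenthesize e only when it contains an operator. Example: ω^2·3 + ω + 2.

G_0=10  [base 2] 2^(2 + 1) + 2  →[2↦3]→  3^(3 + 1) + 3 = 84  −1 ⇒ G_1=83
G_1=83  [base 3] 3^(3 + 1) + 2  →[3↦4]→  4^(4 + 1) + 2 = 1026  −1 ⇒ G_2=1025
G_2=1025  [base 4] 4^(4 + 1) + 1  →[4↦5]→  5^(5 + 1) + 1 = 15626  −1 ⇒ G_3=15625
G_3=15625  [base 5] 5^(5 + 1)  →[5↦6]→  6^(6 + 1) = 279936  −1 ⇒ G_4=279935
G_4=279935  [base 6] 5·6^6 + 5·6^5 + 5·6^4 + 5·6^3 + 5·6^2 + 5·6 + 5  →[6↦7]→  5·7^7 + 5·7^5 + 5·7^4 + 5·7^3 + 5·7^2 + 5·7 + 5 = 4215755  −1 ⇒ G_5=4215754

ω^ω·5 + ω^5·5 + ω^4·5 + ω^3·5 + ω^2·5 + ω·5 + 5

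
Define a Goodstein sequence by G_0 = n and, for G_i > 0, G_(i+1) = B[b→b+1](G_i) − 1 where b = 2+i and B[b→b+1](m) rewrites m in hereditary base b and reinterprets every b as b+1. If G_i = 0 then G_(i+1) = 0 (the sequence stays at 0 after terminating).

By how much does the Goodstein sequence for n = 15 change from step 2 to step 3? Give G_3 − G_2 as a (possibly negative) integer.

17469

[0] 15 ≡ 2^(2 + 1) + 2^2 + 2 + 1 (base 2). Lift 3: 112. −1: 111.
[1] 111 ≡ 3^(3 + 1) + 3^3 + 3 (base 3). Lift 4: 1284. −1: 1283.
[2] 1283 ≡ 4^(4 + 1) + 4^4 + 3 (base 4). Lift 5: 18753. −1: 18752.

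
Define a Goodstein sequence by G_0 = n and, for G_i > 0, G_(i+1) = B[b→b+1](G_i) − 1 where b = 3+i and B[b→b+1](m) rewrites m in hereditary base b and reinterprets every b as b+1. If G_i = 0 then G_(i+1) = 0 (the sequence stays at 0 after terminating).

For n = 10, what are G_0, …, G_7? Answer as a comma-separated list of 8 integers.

10, 16, 24, 27, 30, 33, 36, 39

base 3: 10 = 3^2 + 1; at 4: 4^2 + 1 = 17; next = 16
base 4: 16 = 4^2; at 5: 5^2 = 25; next = 24
base 5: 24 = 4·5 + 4; at 6: 4·6 + 4 = 28; next = 27
base 6: 27 = 4·6 + 3; at 7: 4·7 + 3 = 31; next = 30
base 7: 30 = 4·7 + 2; at 8: 4·8 + 2 = 34; next = 33
base 8: 33 = 4·8 + 1; at 9: 4·9 + 1 = 37; next = 36
base 9: 36 = 4·9; at 10: 4·10 = 40; next = 39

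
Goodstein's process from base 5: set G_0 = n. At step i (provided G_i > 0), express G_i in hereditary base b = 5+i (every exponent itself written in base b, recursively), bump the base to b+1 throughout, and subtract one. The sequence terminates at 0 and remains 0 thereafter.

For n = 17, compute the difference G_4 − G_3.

step 0: 17 = 3·5 + 2; sub 6 for 5: 3·6 + 2; = 20; G_1 = 20−1 = 19
step 1: 19 = 3·6 + 1; sub 7 for 6: 3·7 + 1; = 22; G_2 = 22−1 = 21
step 2: 21 = 3·7; sub 8 for 7: 3·8; = 24; G_3 = 24−1 = 23
step 3: 23 = 2·8 + 7; sub 9 for 8: 2·9 + 7; = 25; G_4 = 25−1 = 24

1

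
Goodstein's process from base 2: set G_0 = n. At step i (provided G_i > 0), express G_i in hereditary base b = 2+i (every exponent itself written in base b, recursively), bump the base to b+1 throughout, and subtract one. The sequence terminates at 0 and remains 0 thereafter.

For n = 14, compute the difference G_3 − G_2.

G_0=14  [base 2] 2^(2 + 1) + 2^2 + 2  →[2↦3]→  3^(3 + 1) + 3^3 + 3 = 111  −1 ⇒ G_1=110
G_1=110  [base 3] 3^(3 + 1) + 3^3 + 2  →[3↦4]→  4^(4 + 1) + 4^4 + 2 = 1282  −1 ⇒ G_2=1281
G_2=1281  [base 4] 4^(4 + 1) + 4^4 + 1  →[4↦5]→  5^(5 + 1) + 5^5 + 1 = 18751  −1 ⇒ G_3=18750

17469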